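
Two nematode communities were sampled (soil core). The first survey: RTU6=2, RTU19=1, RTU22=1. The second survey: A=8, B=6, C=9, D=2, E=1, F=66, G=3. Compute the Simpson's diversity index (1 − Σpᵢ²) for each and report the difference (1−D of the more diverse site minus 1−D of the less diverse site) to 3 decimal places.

0.129

The first survey: N=4, proportions 0.5, 0.25, 0.25, giving 1−D = 0.62500 (working shown to 5 dp, full precision carried).
The second survey: N=95, proportions 0.08421, 0.06316, 0.09474, 0.02105, 0.01053, 0.69474, 0.03158, giving 1−D = 0.49573.
Difference = |0.62500 − 0.49573| = 0.12927, i.e. 0.129 to 3 decimal places.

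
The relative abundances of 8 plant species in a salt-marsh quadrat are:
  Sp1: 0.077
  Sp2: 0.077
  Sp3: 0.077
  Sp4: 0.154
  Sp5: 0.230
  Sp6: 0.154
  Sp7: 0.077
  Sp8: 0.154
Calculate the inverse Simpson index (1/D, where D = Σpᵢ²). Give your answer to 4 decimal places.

6.7675

D = 0.077² + 0.077² + 0.077² + 0.154² + 0.23² + 0.154² + 0.077² + 0.154² = 0.00592900 + 0.00592900 + 0.00592900 + 0.02371600 + 0.05290000 + 0.02371600 + 0.00592900 + 0.02371600 = 0.14776400 (working shown to 8 dp, full precision carried).
So 1/D = 6.767548, i.e. 6.7675 to 4 decimal places.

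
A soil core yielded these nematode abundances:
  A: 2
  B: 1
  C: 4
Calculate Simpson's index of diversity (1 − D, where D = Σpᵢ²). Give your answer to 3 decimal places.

0.571

Total N = 2+1+4 = 7, so the proportions are 0.28571, 0.14286, 0.57143 (working shown to 5 dp, full precision carried).
D = 0.28571² + 0.14286² + 0.57143² = 0.08163 + 0.02041 + 0.32653 = 0.42857.
So 1 − D = 0.57143, i.e. 0.571 to 3 decimal places.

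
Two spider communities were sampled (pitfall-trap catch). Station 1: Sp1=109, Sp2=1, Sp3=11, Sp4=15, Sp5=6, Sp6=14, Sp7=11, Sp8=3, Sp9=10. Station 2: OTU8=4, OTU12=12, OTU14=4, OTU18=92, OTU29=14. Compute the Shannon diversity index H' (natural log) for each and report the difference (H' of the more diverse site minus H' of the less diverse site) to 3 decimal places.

Station 1: N=180, proportions 0.60556, 0.00556, 0.06111, 0.08333, 0.03333, 0.07778, 0.06111, 0.01667, 0.05556, giving H' = 1.42212 (working shown to 5 dp, full precision carried).
Station 2: N=126, proportions 0.03175, 0.09524, 0.03175, 0.73016, 0.11111, giving H' = 0.91675.
Difference = |1.42212 − 0.91675| = 0.50537, i.e. 0.505 to 3 decimal places.

0.505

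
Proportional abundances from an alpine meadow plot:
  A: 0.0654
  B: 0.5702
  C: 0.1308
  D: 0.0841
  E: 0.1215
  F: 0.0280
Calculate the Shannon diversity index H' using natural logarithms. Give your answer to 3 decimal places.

1.329

Each pᵢ ln pᵢ term (working shown to 5 dp, full precision carried): 0.0654×(-2.72723)=-0.17836, 0.5702×(-0.56177)=-0.32032, 0.1308×(-2.03409)=-0.26606, 0.0841×(-2.47575)=-0.20821, 0.1215×(-2.10784)=-0.25610, 0.028×(-3.57555)=-0.10012.
Sum = -1.32917, so H' = 1.329.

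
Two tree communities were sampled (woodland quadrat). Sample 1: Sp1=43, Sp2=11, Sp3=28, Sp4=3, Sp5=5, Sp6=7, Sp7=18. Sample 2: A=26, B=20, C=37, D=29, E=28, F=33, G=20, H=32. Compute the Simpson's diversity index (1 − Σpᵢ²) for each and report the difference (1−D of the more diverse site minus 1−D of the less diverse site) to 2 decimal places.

0.11

Sample 1: N=115, proportions 0.3739, 0.0957, 0.2435, 0.0261, 0.0435, 0.0609, 0.1565, giving 1−D = 0.7610 (working shown to 4 dp, full precision carried).
Sample 2: N=225, proportions 0.1156, 0.0889, 0.1644, 0.1289, 0.1244, 0.1467, 0.0889, 0.1422, giving 1−D = 0.8700.
Difference = |0.7610 − 0.8700| = 0.1090, i.e. 0.11 to 2 decimal places.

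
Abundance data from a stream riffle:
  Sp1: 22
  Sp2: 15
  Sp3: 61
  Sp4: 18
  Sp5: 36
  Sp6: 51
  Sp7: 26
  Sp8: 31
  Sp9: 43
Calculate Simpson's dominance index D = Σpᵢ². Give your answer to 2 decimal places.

Total N = 22+15+61+18+36+51+26+31+43 = 303, so the proportions are 0.0726, 0.0495, 0.2013, 0.0594, 0.1188, 0.1683, 0.0858, 0.1023, 0.1419 (working shown to 4 dp, full precision carried).
D = 0.0726² + 0.0495² + 0.2013² + 0.0594² + 0.1188² + 0.1683² + 0.0858² + 0.1023² + 0.1419² = 0.0053 + 0.0025 + 0.0405 + 0.0035 + 0.0141 + 0.0283 + 0.0074 + 0.0105 + 0.0201 = 0.1322.
To 2 decimal places, D = 0.13.

0.13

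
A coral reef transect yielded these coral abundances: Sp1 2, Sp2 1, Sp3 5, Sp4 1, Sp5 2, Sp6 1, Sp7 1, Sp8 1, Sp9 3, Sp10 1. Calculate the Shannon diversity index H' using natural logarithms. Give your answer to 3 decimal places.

Total N = 2+1+5+1+2+1+1+1+3+1 = 18, so the proportions are 0.11111, 0.05556, 0.27778, 0.05556, 0.11111, 0.05556, 0.05556, 0.05556, 0.16667, 0.05556 (working shown to 5 dp, full precision carried).
Each pᵢ ln pᵢ term: 0.11111×(-2.19722)=-0.24414, 0.05556×(-2.89037)=-0.16058, 0.27778×(-1.28093)=-0.35581, 0.05556×(-2.89037)=-0.16058, 0.11111×(-2.19722)=-0.24414, 0.05556×(-2.89037)=-0.16058, 0.05556×(-2.89037)=-0.16058, 0.05556×(-2.89037)=-0.16058, 0.16667×(-1.79176)=-0.29863, 0.05556×(-2.89037)=-0.16058.
Sum = -2.10617, so H' = 2.106.

2.106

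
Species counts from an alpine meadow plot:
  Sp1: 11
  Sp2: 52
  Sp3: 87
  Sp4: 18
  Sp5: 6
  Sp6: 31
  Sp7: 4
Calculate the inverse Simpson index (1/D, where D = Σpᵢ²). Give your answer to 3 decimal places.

3.724

Total N = 11+52+87+18+6+31+4 = 209, so the proportions are 0.0526316, 0.2488038, 0.4162679, 0.0861244, 0.0287081, 0.1483254, 0.0191388 (working shown to 7 dp, full precision carried).
D = 0.0526316² + 0.2488038² + 0.4162679² + 0.0861244² + 0.0287081² + 0.1483254² + 0.0191388² = 0.0027701 + 0.0619033 + 0.1732790 + 0.0074174 + 0.0008242 + 0.0220004 + 0.0003663 = 0.2685607.
So 1/D = 3.72355, i.e. 3.724 to 3 decimal places.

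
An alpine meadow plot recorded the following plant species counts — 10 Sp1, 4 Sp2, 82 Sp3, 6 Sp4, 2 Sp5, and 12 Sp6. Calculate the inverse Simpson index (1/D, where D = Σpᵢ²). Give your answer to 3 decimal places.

1.916

Total N = 10+4+82+6+2+12 = 116, so the proportions are 0.086207, 0.034483, 0.706897, 0.051724, 0.017241, 0.103448 (working shown to 6 dp, full precision carried).
D = 0.086207² + 0.034483² + 0.706897² + 0.051724² + 0.017241² + 0.103448² = 0.007432 + 0.001189 + 0.499703 + 0.002675 + 0.000297 + 0.010702 = 0.521998.
So 1/D = 1.91572, i.e. 1.916 to 3 decimal places.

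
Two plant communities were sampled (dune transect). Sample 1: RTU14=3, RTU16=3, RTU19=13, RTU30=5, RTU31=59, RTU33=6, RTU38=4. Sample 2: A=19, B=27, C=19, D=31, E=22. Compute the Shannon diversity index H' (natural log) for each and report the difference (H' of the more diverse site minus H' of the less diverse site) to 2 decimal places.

0.34

Sample 1: N=93, proportions 0.0323, 0.0323, 0.1398, 0.0538, 0.6344, 0.0645, 0.043, giving H' = 1.2546 (working shown to 4 dp, full precision carried).
Sample 2: N=118, proportions 0.161, 0.2288, 0.161, 0.2627, 0.1864, giving H' = 1.5899.
Difference = |1.2546 − 1.5899| = 0.3353, i.e. 0.34 to 2 decimal places.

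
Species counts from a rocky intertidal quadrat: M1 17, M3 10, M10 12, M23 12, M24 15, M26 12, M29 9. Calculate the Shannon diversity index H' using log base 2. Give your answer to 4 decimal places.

2.7775

Total N = 17+10+12+12+15+12+9 = 87, so the proportions are 0.195402, 0.114943, 0.137931, 0.137931, 0.172414, 0.137931, 0.103448 (working shown to 6 dp, full precision carried).
Each pᵢ log₂ pᵢ term: 0.195402×(-2.355481)=-0.460266, 0.114943×(-3.121015)=-0.358737, 0.137931×(-2.857981)=-0.394204, 0.137931×(-2.857981)=-0.394204, 0.172414×(-2.536053)=-0.437251, 0.137931×(-2.857981)=-0.394204, 0.103448×(-3.273018)=-0.338588.
Sum = -2.777455, so H' = 2.7775.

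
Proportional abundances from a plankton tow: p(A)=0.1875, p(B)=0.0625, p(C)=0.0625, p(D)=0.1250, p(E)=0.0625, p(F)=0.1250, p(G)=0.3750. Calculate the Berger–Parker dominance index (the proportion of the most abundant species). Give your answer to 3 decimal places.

The largest proportion is 0.375, i.e. d = 0.375 to 3 decimal places.

0.375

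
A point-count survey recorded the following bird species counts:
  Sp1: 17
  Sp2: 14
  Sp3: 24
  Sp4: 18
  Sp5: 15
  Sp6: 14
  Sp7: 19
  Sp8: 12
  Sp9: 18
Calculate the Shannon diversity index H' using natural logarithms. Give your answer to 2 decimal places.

Total N = 17+14+24+18+15+14+19+12+18 = 151, so the proportions are 0.1126, 0.0927, 0.1589, 0.1192, 0.0993, 0.0927, 0.1258, 0.0795, 0.1192 (working shown to 4 dp, full precision carried).
Each pᵢ ln pᵢ term: 0.1126×(-2.1841)=-0.2459, 0.0927×(-2.3782)=-0.2205, 0.1589×(-1.8392)=-0.2923, 0.1192×(-2.1269)=-0.2535, 0.0993×(-2.3092)=-0.2294, 0.0927×(-2.3782)=-0.2205, 0.1258×(-2.0728)=-0.2608, 0.0795×(-2.5324)=-0.2012, 0.1192×(-2.1269)=-0.2535.
Sum = -2.1778, so H' = 2.18.

2.18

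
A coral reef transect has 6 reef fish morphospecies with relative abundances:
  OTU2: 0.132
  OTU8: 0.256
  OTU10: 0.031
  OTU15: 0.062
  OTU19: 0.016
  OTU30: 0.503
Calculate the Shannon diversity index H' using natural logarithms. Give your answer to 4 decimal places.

1.3080

Each pᵢ ln pᵢ term (working shown to 6 dp, full precision carried): 0.132×(-2.024953)=-0.267294, 0.256×(-1.362578)=-0.348820, 0.031×(-3.473768)=-0.107687, 0.062×(-2.780621)=-0.172398, 0.016×(-4.135167)=-0.066163, 0.503×(-0.687165)=-0.345644.
Sum = -1.308006, so H' = 1.3080.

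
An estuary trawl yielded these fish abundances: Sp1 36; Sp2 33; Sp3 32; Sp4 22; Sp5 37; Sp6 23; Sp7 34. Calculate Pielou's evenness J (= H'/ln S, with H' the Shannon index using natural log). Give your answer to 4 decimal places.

0.9911

Total N = 36+33+32+22+37+23+34 = 217, so the proportions are 0.165899, 0.152074, 0.147465, 0.101382, 0.170507, 0.105991, 0.156682 (working shown to 6 dp, full precision carried).
H' = −Σ pᵢ ln pᵢ = −((-0.298017) + (-0.286414) + (-0.282273) + (-0.232050) + (-0.301623) + (-0.237886) + (-0.290416)) = 1.928678.
With S = 7 species, ln S = 1.945910, so J = 1.928678/1.945910 = 0.991145, i.e. 0.9911 to 4 decimal places.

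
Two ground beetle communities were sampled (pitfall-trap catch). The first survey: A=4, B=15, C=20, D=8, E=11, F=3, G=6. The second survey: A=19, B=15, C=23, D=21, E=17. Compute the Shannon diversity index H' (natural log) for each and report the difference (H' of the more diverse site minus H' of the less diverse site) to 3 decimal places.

The first survey: N=67, proportions 0.0597, 0.22388, 0.29851, 0.1194, 0.16418, 0.04478, 0.08955, giving H' = 1.76978 (working shown to 5 dp, full precision carried).
The second survey: N=95, proportions 0.2, 0.15789, 0.24211, 0.22105, 0.17895, giving H' = 1.59829.
Difference = |1.76978 − 1.59829| = 0.17149, i.e. 0.171 to 3 decimal places.

0.171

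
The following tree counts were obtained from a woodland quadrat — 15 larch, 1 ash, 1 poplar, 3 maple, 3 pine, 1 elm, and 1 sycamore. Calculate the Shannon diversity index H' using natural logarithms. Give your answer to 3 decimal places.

Total N = 15+1+1+3+3+1+1 = 25, so the proportions are 0.6, 0.04, 0.04, 0.12, 0.12, 0.04, 0.04 (working shown to 5 dp, full precision carried).
Each pᵢ ln pᵢ term: 0.6×(-0.51083)=-0.30650, 0.04×(-3.21888)=-0.12876, 0.04×(-3.21888)=-0.12876, 0.12×(-2.12026)=-0.25443, 0.12×(-2.12026)=-0.25443, 0.04×(-3.21888)=-0.12876, 0.04×(-3.21888)=-0.12876.
Sum = -1.33038, so H' = 1.330.

1.330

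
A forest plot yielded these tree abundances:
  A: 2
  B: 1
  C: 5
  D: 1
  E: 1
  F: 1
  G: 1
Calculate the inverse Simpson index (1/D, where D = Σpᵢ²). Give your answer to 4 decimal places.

Total N = 2+1+5+1+1+1+1 = 12, so the proportions are 0.16666667, 0.08333333, 0.41666667, 0.08333333, 0.08333333, 0.08333333, 0.08333333 (working shown to 8 dp, full precision carried).
D = 0.16666667² + 0.08333333² + 0.41666667² + 0.08333333² + 0.08333333² + 0.08333333² + 0.08333333² = 0.02777778 + 0.00694444 + 0.17361111 + 0.00694444 + 0.00694444 + 0.00694444 + 0.00694444 = 0.23611111.
So 1/D = 4.235294, i.e. 4.2353 to 4 decimal places.

4.2353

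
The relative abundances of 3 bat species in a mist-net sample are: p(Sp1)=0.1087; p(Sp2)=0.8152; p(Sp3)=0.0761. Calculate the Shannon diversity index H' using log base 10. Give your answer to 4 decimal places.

0.2622

Each pᵢ log₁₀ pᵢ term (working shown to 6 dp, full precision carried): 0.1087×(-0.963770)=-0.104762, 0.8152×(-0.088736)=-0.072337, 0.0761×(-1.118615)=-0.085127.
Sum = -0.262226, so H' = 0.2622.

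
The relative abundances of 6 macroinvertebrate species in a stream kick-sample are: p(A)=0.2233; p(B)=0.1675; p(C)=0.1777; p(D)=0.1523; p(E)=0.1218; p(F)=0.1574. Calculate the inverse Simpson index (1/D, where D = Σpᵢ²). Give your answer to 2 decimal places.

5.80

D = 0.2233² + 0.1675² + 0.1777² + 0.1523² + 0.1218² + 0.1574² = 0.049863 + 0.028056 + 0.031577 + 0.023195 + 0.014835 + 0.024775 = 0.172302 (working shown to 6 dp, full precision carried).
So 1/D = 5.8038, i.e. 5.80 to 2 decimal places.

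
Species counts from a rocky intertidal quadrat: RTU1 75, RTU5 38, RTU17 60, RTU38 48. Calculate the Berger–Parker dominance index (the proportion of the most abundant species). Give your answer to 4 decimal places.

0.3394

Total N = 75+38+60+48 = 221, so the proportions are 0.339367, 0.171946, 0.271493, 0.217195 (working shown to 6 dp, full precision carried).
The largest proportion is 0.339367, i.e. d = 0.3394 to 4 decimal places.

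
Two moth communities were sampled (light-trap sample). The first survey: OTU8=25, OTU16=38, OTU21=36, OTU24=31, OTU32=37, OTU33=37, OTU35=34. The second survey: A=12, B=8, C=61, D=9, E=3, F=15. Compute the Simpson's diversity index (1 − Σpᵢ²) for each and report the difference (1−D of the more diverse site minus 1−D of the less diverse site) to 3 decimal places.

The first survey: N=238, proportions 0.105042, 0.159664, 0.151261, 0.130252, 0.155462, 0.155462, 0.142857, giving 1−D = 0.854883 (working shown to 6 dp, full precision carried).
The second survey: N=108, proportions 0.111111, 0.074074, 0.564815, 0.083333, 0.027778, 0.138889, giving 1−D = 0.636145.
Difference = |0.854883 − 0.636145| = 0.218738, i.e. 0.219 to 3 decimal places.

0.219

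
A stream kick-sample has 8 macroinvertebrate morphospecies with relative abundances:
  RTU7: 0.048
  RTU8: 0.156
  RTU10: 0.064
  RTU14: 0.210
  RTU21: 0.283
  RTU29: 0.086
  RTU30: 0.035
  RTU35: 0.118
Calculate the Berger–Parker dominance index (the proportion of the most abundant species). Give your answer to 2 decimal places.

The largest proportion is 0.283, i.e. d = 0.28 to 2 decimal places.

0.28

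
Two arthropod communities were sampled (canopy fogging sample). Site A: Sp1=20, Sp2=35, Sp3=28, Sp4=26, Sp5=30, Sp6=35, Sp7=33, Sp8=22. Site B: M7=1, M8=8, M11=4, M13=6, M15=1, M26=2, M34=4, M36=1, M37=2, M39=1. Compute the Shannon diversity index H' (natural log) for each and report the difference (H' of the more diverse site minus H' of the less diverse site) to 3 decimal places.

0.035

Site A: N=229, proportions 0.08734, 0.15284, 0.12227, 0.11354, 0.131, 0.15284, 0.1441, 0.09607, giving H' = 2.06156 (working shown to 5 dp, full precision carried).
Site B: N=30, proportions 0.03333, 0.26667, 0.13333, 0.2, 0.03333, 0.06667, 0.13333, 0.03333, 0.06667, 0.03333, giving H' = 2.02623.
Difference = |2.06156 − 2.02623| = 0.03533, i.e. 0.035 to 3 decimal places.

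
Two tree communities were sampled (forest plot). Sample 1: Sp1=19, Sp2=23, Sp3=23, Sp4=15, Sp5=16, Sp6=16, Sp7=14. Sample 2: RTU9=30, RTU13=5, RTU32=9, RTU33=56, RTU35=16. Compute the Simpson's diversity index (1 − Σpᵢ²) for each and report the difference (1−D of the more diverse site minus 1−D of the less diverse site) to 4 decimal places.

0.1787

Sample 1: N=126, proportions 0.150794, 0.18254, 0.18254, 0.119048, 0.126984, 0.126984, 0.111111, giving 1−D = 0.851852 (working shown to 6 dp, full precision carried).
Sample 2: N=116, proportions 0.258621, 0.043103, 0.077586, 0.482759, 0.137931, giving 1−D = 0.673157.
Difference = |0.851852 − 0.673157| = 0.178695, i.e. 0.1787 to 4 decimal places.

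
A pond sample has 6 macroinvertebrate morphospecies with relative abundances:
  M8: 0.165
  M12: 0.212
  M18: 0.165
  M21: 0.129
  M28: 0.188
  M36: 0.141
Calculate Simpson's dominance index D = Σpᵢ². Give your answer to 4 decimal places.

0.1713

D = 0.165² + 0.212² + 0.165² + 0.129² + 0.188² + 0.141² = 0.027225 + 0.044944 + 0.027225 + 0.016641 + 0.035344 + 0.019881 = 0.171260 (working shown to 6 dp, full precision carried).
To 4 decimal places, D = 0.1713.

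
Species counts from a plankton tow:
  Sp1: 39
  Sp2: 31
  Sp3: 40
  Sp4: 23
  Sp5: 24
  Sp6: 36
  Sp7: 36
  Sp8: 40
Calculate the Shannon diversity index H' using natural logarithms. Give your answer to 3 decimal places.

Total N = 39+31+40+23+24+36+36+40 = 269, so the proportions are 0.14498, 0.11524, 0.1487, 0.0855, 0.08922, 0.13383, 0.13383, 0.1487 (working shown to 5 dp, full precision carried).
Each pᵢ ln pᵢ term: 0.14498×(-1.93115)=-0.27998, 0.11524×(-2.16072)=-0.24901, 0.1487×(-1.90583)=-0.28340, 0.0855×(-2.45922)=-0.21027, 0.08922×(-2.41666)=-0.21561, 0.13383×(-2.01119)=-0.26916, 0.13383×(-2.01119)=-0.26916, 0.1487×(-1.90583)=-0.28340.
Sum = -2.05997, so H' = 2.060.

2.060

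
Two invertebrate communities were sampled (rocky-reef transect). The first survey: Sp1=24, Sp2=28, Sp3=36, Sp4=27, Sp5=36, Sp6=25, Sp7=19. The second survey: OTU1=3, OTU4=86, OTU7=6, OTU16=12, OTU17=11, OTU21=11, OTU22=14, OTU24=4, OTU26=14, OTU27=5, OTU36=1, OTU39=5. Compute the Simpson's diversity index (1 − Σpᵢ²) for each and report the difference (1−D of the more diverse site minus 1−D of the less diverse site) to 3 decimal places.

The first survey: N=195, proportions 0.12308, 0.14359, 0.18462, 0.13846, 0.18462, 0.12821, 0.09744, giving 1−D = 0.85097 (working shown to 5 dp, full precision carried).
The second survey: N=172, proportions 0.01744, 0.5, 0.03488, 0.06977, 0.06395, 0.06395, 0.0814, 0.02326, 0.0814, 0.02907, 0.00581, 0.02907, giving 1−D = 0.71992.
Difference = |0.85097 − 0.71992| = 0.13105, i.e. 0.131 to 3 decimal places.

0.131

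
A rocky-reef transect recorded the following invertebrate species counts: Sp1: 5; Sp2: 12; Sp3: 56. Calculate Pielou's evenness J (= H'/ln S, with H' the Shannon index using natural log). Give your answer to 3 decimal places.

0.622

Total N = 5+12+56 = 73, so the proportions are 0.06849, 0.16438, 0.76712 (working shown to 5 dp, full precision carried).
H' = −Σ pᵢ ln pᵢ = −((-0.18363) + (-0.29680) + (-0.20337)) = 0.68381.
With S = 3 species, ln S = 1.09861, so J = 0.68381/1.09861 = 0.62243, i.e. 0.622 to 3 decimal places.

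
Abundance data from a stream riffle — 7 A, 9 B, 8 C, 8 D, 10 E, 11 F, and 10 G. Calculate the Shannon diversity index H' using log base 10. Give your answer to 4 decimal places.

Total N = 7+9+8+8+10+11+10 = 63, so the proportions are 0.111111, 0.142857, 0.126984, 0.126984, 0.15873, 0.174603, 0.15873 (working shown to 6 dp, full precision carried).
Each pᵢ log₁₀ pᵢ term: 0.111111×(-0.954243)=-0.106027, 0.142857×(-0.845098)=-0.120728, 0.126984×(-0.896251)=-0.113810, 0.126984×(-0.896251)=-0.113810, 0.15873×(-0.799341)=-0.126879, 0.174603×(-0.757948)=-0.132340, 0.15873×(-0.799341)=-0.126879.
Sum = -0.840473, so H' = 0.8405.

0.8405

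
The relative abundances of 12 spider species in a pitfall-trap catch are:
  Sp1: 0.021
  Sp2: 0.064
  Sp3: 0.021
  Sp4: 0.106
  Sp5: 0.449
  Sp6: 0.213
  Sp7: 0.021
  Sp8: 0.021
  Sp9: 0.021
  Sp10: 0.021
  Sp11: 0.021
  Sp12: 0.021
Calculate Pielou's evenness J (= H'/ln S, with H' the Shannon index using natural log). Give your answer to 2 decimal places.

0.70

H' = −Σ pᵢ ln pᵢ = −((-0.08113) + (-0.17593) + (-0.08113) + (-0.23790) + (-0.35953) + (-0.32940) + (-0.08113) + (-0.08113) + (-0.08113) + (-0.08113) + (-0.08113) + (-0.08113)) = 1.75177 (working shown to 5 dp, full precision carried).
With S = 12 species, ln S = 2.48491, so J = 1.75177/2.48491 = 0.70497, i.e. 0.70 to 2 decimal places.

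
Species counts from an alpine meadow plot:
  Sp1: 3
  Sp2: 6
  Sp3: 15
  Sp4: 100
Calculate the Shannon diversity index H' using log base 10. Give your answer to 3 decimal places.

Total N = 3+6+15+100 = 124, so the proportions are 0.02419, 0.04839, 0.12097, 0.80645 (working shown to 5 dp, full precision carried).
Each pᵢ log₁₀ pᵢ term: 0.02419×(-1.61630)=-0.03910, 0.04839×(-1.31527)=-0.06364, 0.12097×(-0.91733)=-0.11097, 0.80645×(-0.09342)=-0.07534.
Sum = -0.28905, so H' = 0.289.

0.289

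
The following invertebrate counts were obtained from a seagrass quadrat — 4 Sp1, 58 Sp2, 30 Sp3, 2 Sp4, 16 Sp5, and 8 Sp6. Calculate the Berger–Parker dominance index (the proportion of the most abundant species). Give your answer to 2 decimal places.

Total N = 4+58+30+2+16+8 = 118, so the proportions are 0.0339, 0.4915, 0.2542, 0.0169, 0.1356, 0.0678 (working shown to 4 dp, full precision carried).
The largest proportion is 0.4915, i.e. d = 0.49 to 2 decimal places.

0.49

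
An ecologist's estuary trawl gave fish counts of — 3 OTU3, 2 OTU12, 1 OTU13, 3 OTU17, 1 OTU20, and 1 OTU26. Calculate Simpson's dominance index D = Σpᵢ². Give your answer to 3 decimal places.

0.207

Total N = 3+2+1+3+1+1 = 11, so the proportions are 0.27273, 0.18182, 0.09091, 0.27273, 0.09091, 0.09091 (working shown to 5 dp, full precision carried).
D = 0.27273² + 0.18182² + 0.09091² + 0.27273² + 0.09091² + 0.09091² = 0.07438 + 0.03306 + 0.00826 + 0.07438 + 0.00826 + 0.00826 = 0.20661.
To 3 decimal places, D = 0.207.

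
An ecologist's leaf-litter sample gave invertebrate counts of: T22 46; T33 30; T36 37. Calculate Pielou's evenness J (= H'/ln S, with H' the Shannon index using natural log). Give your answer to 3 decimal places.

Total N = 46+30+37 = 113, so the proportions are 0.40708, 0.26549, 0.32743 (working shown to 5 dp, full precision carried).
H' = −Σ pᵢ ln pᵢ = −((-0.36586) + (-0.35209) + (-0.36557)) = 1.08352.
With S = 3 species, ln S = 1.09861, so J = 1.08352/1.09861 = 0.98626, i.e. 0.986 to 3 decimal places.

0.986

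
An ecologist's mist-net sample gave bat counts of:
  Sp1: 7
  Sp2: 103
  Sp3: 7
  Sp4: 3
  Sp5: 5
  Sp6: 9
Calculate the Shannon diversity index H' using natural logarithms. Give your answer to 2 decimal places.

Total N = 7+103+7+3+5+9 = 134, so the proportions are 0.0522, 0.7687, 0.0522, 0.0224, 0.0373, 0.0672 (working shown to 4 dp, full precision carried).
Each pᵢ ln pᵢ term: 0.0522×(-2.9519)=-0.1542, 0.7687×(-0.2631)=-0.2022, 0.0522×(-2.9519)=-0.1542, 0.0224×(-3.7992)=-0.0851, 0.0373×(-3.2884)=-0.1227, 0.0672×(-2.7006)=-0.1814.
Sum = -0.8998, so H' = 0.90.

0.90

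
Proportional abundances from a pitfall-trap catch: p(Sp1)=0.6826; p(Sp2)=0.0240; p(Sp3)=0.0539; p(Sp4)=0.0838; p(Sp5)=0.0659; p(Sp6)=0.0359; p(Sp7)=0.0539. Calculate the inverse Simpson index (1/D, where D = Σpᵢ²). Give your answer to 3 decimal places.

2.062

D = 0.6826² + 0.024² + 0.0539² + 0.0838² + 0.0659² + 0.0359² + 0.0539² = 0.465943 + 0.000576 + 0.002905 + 0.007022 + 0.004343 + 0.001289 + 0.002905 = 0.484983 (working shown to 6 dp, full precision carried).
So 1/D = 2.06193, i.e. 2.062 to 3 decimal places.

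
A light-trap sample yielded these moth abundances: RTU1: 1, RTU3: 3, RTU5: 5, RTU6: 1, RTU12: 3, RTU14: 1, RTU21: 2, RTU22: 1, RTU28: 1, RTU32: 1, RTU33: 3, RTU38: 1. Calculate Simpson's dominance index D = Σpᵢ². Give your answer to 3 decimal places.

0.119

Total N = 1+3+5+1+3+1+2+1+1+1+3+1 = 23, so the proportions are 0.04348, 0.13043, 0.21739, 0.04348, 0.13043, 0.04348, 0.08696, 0.04348, 0.04348, 0.04348, 0.13043, 0.04348 (working shown to 5 dp, full precision carried).
D = 0.04348² + 0.13043² + 0.21739² + 0.04348² + 0.13043² + 0.04348² + 0.08696² + 0.04348² + 0.04348² + 0.04348² + 0.13043² + 0.04348² = 0.00189 + 0.01701 + 0.04726 + 0.00189 + 0.01701 + 0.00189 + 0.00756 + 0.00189 + 0.00189 + 0.00189 + 0.01701 + 0.00189 = 0.11909.
To 3 decimal places, D = 0.119.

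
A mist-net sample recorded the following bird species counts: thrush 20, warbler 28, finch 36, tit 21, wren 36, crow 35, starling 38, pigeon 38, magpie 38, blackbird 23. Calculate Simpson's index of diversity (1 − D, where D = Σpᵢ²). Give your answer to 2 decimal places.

Total N = 20+28+36+21+36+35+38+38+38+23 = 313, so the proportions are 0.0639, 0.08946, 0.11502, 0.06709, 0.11502, 0.11182, 0.12141, 0.12141, 0.12141, 0.07348 (working shown to 5 dp, full precision carried).
D = 0.0639² + 0.08946² + 0.11502² + 0.06709² + 0.11502² + 0.11182² + 0.12141² + 0.12141² + 0.12141² + 0.07348² = 0.00408 + 0.00800 + 0.01323 + 0.00450 + 0.01323 + 0.01250 + 0.01474 + 0.01474 + 0.01474 + 0.00540 = 0.10517.
So 1 − D = 0.89483, i.e. 0.89 to 2 decimal places.

0.89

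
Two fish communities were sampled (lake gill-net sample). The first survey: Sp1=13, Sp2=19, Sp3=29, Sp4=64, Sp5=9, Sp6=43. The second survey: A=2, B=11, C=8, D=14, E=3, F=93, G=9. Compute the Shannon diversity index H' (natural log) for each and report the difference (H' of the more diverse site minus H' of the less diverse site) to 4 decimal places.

The first survey: N=177, proportions 0.073446, 0.107345, 0.163842, 0.361582, 0.050847, 0.242938, giving H' = 1.590752 (working shown to 6 dp, full precision carried).
The second survey: N=140, proportions 0.014286, 0.078571, 0.057143, 0.1, 0.021429, 0.664286, 0.064286, giving H' = 1.184870.
Difference = |1.590752 − 1.184870| = 0.405882, i.e. 0.4059 to 4 decimal places.

0.4059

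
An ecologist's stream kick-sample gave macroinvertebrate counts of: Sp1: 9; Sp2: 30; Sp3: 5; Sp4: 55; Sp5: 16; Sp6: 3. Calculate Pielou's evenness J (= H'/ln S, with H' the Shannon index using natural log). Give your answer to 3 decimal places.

0.781

Total N = 9+30+5+55+16+3 = 118, so the proportions are 0.07627, 0.25424, 0.04237, 0.4661, 0.13559, 0.02542 (working shown to 5 dp, full precision carried).
H' = −Σ pᵢ ln pᵢ = −((-0.19628) + (-0.34817) + (-0.13395) + (-0.35580) + (-0.27093) + (-0.09336)) = 1.39849.
With S = 6 species, ln S = 1.79176, so J = 1.39849/1.79176 = 0.78051, i.e. 0.781 to 3 decimal places.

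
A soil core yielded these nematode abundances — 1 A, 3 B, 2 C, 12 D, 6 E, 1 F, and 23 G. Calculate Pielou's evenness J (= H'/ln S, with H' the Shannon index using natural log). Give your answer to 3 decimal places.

0.733

Total N = 1+3+2+12+6+1+23 = 48, so the proportions are 0.02083, 0.0625, 0.04167, 0.25, 0.125, 0.02083, 0.47917 (working shown to 5 dp, full precision carried).
H' = −Σ pᵢ ln pᵢ = −((-0.08065) + (-0.17329) + (-0.13242) + (-0.34657) + (-0.25993) + (-0.08065) + (-0.35253)) = 1.42604.
With S = 7 species, ln S = 1.94591, so J = 1.42604/1.94591 = 0.73284, i.e. 0.733 to 3 decimal places.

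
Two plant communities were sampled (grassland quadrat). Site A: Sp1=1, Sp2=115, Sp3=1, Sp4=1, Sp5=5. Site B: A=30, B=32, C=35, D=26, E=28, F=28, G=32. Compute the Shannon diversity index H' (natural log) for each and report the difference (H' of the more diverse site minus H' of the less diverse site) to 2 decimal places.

Site A: N=123, proportions 0.00813, 0.93496, 0.00813, 0.00813, 0.04065, giving H' = 0.31044 (working shown to 5 dp, full precision carried).
Site B: N=211, proportions 0.14218, 0.15166, 0.16588, 0.12322, 0.1327, 0.1327, 0.15166, giving H' = 1.94146.
Difference = |0.31044 − 1.94146| = 1.63102, i.e. 1.63 to 2 decimal places.

1.63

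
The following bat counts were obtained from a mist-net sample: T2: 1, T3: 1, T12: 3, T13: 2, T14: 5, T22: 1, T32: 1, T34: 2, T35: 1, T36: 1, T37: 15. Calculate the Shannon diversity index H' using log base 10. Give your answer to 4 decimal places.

Total N = 1+1+3+2+5+1+1+2+1+1+15 = 33, so the proportions are 0.030303, 0.030303, 0.090909, 0.060606, 0.151515, 0.030303, 0.030303, 0.060606, 0.030303, 0.030303, 0.454545 (working shown to 6 dp, full precision carried).
Each pᵢ log₁₀ pᵢ term: 0.030303×(-1.518514)=-0.046016, 0.030303×(-1.518514)=-0.046016, 0.090909×(-1.041393)=-0.094672, 0.060606×(-1.217484)=-0.073787, 0.151515×(-0.819544)=-0.124173, 0.030303×(-1.518514)=-0.046016, 0.030303×(-1.518514)=-0.046016, 0.060606×(-1.217484)=-0.073787, 0.030303×(-1.518514)=-0.046016, 0.030303×(-1.518514)=-0.046016, 0.454545×(-0.342423)=-0.155647.
Sum = -0.798159, so H' = 0.7982.

0.7982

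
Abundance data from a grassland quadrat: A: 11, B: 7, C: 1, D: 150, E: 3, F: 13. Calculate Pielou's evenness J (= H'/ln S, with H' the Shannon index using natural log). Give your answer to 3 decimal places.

Total N = 11+7+1+150+3+13 = 185, so the proportions are 0.05946, 0.03784, 0.00541, 0.81081, 0.01622, 0.07027 (working shown to 5 dp, full precision carried).
H' = −Σ pᵢ ln pᵢ = −((-0.16782) + (-0.12390) + (-0.02822) + (-0.17004) + (-0.06684) + (-0.18660)) = 0.74342.
With S = 6 species, ln S = 1.79176, so J = 0.74342/1.79176 = 0.41491, i.e. 0.415 to 3 decimal places.

0.415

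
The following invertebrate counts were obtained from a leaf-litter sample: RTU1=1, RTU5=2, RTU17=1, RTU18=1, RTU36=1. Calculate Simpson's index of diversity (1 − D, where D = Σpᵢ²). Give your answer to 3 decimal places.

0.778

Total N = 1+2+1+1+1 = 6, so the proportions are 0.16667, 0.33333, 0.16667, 0.16667, 0.16667 (working shown to 5 dp, full precision carried).
D = 0.16667² + 0.33333² + 0.16667² + 0.16667² + 0.16667² = 0.02778 + 0.11111 + 0.02778 + 0.02778 + 0.02778 = 0.22222.
So 1 − D = 0.77778, i.e. 0.778 to 3 decimal places.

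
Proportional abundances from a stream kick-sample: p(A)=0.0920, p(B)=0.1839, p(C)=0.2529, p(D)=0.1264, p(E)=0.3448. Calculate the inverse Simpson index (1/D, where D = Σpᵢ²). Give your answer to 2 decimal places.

D = 0.092² + 0.1839² + 0.2529² + 0.1264² + 0.3448² = 0.008464 + 0.033819 + 0.063958 + 0.015977 + 0.118887 = 0.241106 (working shown to 6 dp, full precision carried).
So 1/D = 4.1476, i.e. 4.15 to 2 decimal places.

4.15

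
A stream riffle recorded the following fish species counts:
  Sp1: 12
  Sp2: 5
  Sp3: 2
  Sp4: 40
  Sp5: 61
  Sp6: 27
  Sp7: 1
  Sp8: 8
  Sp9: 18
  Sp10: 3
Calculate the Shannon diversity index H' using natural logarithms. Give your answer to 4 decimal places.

Total N = 12+5+2+40+61+27+1+8+18+3 = 177, so the proportions are 0.067797, 0.028249, 0.011299, 0.225989, 0.344633, 0.152542, 0.00565, 0.045198, 0.101695, 0.016949 (working shown to 6 dp, full precision carried).
Each pᵢ ln pᵢ term: 0.067797×(-2.691243)=-0.182457, 0.028249×(-3.566712)=-0.100755, 0.011299×(-4.483003)=-0.050655, 0.225989×(-1.487270)=-0.336106, 0.344633×(-1.065276)=-0.367129, 0.152542×(-1.880313)=-0.286827, 0.00565×(-5.176150)=-0.029244, 0.045198×(-3.096708)=-0.139964, 0.101695×(-2.285778)=-0.232452, 0.016949×(-4.077537)=-0.069111.
Sum = -1.794701, so H' = 1.7947.

1.7947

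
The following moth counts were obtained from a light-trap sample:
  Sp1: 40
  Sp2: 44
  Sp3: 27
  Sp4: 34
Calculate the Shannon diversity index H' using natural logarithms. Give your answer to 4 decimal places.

1.3702

Total N = 40+44+27+34 = 145, so the proportions are 0.275862, 0.303448, 0.186207, 0.234483 (working shown to 6 dp, full precision carried).
Each pᵢ ln pᵢ term: 0.275862×(-1.287854)=-0.355270, 0.303448×(-1.192544)=-0.361875, 0.186207×(-1.680897)=-0.312995, 0.234483×(-1.450373)=-0.340088.
Sum = -1.370228, so H' = 1.3702.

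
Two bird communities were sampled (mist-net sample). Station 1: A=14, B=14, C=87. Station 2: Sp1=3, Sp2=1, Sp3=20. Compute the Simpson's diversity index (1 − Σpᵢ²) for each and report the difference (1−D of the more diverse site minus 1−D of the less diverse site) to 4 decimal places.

Station 1: N=115, proportions 0.121739, 0.121739, 0.756522, giving 1−D = 0.398034 (working shown to 6 dp, full precision carried).
Station 2: N=24, proportions 0.125, 0.041667, 0.833333, giving 1−D = 0.288194.
Difference = |0.398034 − 0.288194| = 0.109840, i.e. 0.1098 to 4 decimal places.

0.1098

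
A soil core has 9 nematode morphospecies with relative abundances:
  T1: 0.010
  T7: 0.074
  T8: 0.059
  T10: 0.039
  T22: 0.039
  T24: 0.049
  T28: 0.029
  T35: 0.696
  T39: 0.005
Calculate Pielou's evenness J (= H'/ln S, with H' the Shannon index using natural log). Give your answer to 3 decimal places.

0.541

H' = −Σ pᵢ ln pᵢ = −((-0.04605) + (-0.19267) + (-0.16698) + (-0.12652) + (-0.12652) + (-0.14778) + (-0.10267) + (-0.25223) + (-0.02649)) = 1.18793 (working shown to 5 dp, full precision carried).
With S = 9 species, ln S = 2.19722, so J = 1.18793/2.19722 = 0.54065, i.e. 0.541 to 3 decimal places.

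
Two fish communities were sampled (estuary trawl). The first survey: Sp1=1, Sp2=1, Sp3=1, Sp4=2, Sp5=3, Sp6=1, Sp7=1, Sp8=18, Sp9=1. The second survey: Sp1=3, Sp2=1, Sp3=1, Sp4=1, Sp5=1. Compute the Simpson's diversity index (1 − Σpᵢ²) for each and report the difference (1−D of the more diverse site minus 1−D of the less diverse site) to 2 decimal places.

0.14

The first survey: N=29, proportions 0.0345, 0.0345, 0.0345, 0.069, 0.1034, 0.0345, 0.0345, 0.6207, 0.0345, giving 1−D = 0.5922 (working shown to 4 dp, full precision carried).
The second survey: N=7, proportions 0.4286, 0.1429, 0.1429, 0.1429, 0.1429, giving 1−D = 0.7347.
Difference = |0.5922 − 0.7347| = 0.1425, i.e. 0.14 to 2 decimal places.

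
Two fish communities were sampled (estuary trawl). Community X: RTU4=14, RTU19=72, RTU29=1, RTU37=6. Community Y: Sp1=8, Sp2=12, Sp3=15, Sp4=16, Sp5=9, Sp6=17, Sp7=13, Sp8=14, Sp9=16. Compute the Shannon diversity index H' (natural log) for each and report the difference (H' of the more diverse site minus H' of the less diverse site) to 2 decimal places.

Community X: N=93, proportions 0.1505, 0.7742, 0.0108, 0.0645, giving H' = 0.7088 (working shown to 4 dp, full precision carried).
Community Y: N=120, proportions 0.0667, 0.1, 0.125, 0.1333, 0.075, 0.1417, 0.1083, 0.1167, 0.1333, giving H' = 2.1706.
Difference = |0.7088 − 2.1706| = 1.4618, i.e. 1.46 to 2 decimal places.

1.46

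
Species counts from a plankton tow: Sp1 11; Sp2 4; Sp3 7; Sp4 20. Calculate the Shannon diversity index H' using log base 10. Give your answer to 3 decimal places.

0.533

Total N = 11+4+7+20 = 42, so the proportions are 0.2619, 0.09524, 0.16667, 0.47619 (working shown to 5 dp, full precision carried).
Each pᵢ log₁₀ pᵢ term: 0.2619×(-0.58186)=-0.15239, 0.09524×(-1.02119)=-0.09726, 0.16667×(-0.77815)=-0.12969, 0.47619×(-0.32222)=-0.15344.
Sum = -0.53278, so H' = 0.533.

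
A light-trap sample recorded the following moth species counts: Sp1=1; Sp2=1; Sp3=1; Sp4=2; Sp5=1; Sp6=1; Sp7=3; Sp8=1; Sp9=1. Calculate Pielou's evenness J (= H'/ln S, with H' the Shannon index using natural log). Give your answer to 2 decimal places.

0.95

Total N = 1+1+1+2+1+1+3+1+1 = 12, so the proportions are 0.0833, 0.0833, 0.0833, 0.1667, 0.0833, 0.0833, 0.25, 0.0833, 0.0833 (working shown to 4 dp, full precision carried).
H' = −Σ pᵢ ln pᵢ = −((-0.2071) + (-0.2071) + (-0.2071) + (-0.2986) + (-0.2071) + (-0.2071) + (-0.3466) + (-0.2071) + (-0.2071)) = 2.0947.
With S = 9 species, ln S = 2.1972, so J = 2.0947/2.1972 = 0.9534, i.e. 0.95 to 2 decimal places.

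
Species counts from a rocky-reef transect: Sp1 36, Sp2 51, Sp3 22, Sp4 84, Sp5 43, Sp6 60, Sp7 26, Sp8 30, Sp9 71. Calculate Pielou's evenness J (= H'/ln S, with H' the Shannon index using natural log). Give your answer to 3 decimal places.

0.959

Total N = 36+51+22+84+43+60+26+30+71 = 423, so the proportions are 0.08511, 0.12057, 0.05201, 0.19858, 0.10165, 0.14184, 0.06147, 0.07092, 0.16785 (working shown to 5 dp, full precision carried).
H' = −Σ pᵢ ln pᵢ = −((-0.20969) + (-0.25507) + (-0.15376) + (-0.32102) + (-0.23240) + (-0.27703) + (-0.17144) + (-0.18767) + (-0.29956)) = 2.10763.
With S = 9 species, ln S = 2.19722, so J = 2.10763/2.19722 = 0.95922, i.e. 0.959 to 3 decimal places.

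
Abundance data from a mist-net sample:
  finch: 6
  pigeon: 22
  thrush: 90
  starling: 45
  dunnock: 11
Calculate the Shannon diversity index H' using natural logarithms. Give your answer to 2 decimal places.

Total N = 6+22+90+45+11 = 174, so the proportions are 0.0345, 0.1264, 0.5172, 0.2586, 0.0632 (working shown to 4 dp, full precision carried).
Each pᵢ ln pᵢ term: 0.0345×(-3.3673)=-0.1161, 0.1264×(-2.0680)=-0.2615, 0.5172×(-0.6592)=-0.3410, 0.2586×(-1.3524)=-0.3498, 0.0632×(-2.7612)=-0.1746.
Sum = -1.2429, so H' = 1.24.

1.24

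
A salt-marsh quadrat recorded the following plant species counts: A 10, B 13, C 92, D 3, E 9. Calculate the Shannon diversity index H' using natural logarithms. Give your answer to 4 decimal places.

Total N = 10+13+92+3+9 = 127, so the proportions are 0.07874, 0.102362, 0.724409, 0.023622, 0.070866 (working shown to 6 dp, full precision carried).
Each pᵢ ln pᵢ term: 0.07874×(-2.541602)=-0.200126, 0.102362×(-2.279238)=-0.233308, 0.724409×(-0.322399)=-0.233549, 0.023622×(-3.745575)=-0.088478, 0.070866×(-2.646963)=-0.187580.
Sum = -0.943041, so H' = 0.9430.

0.9430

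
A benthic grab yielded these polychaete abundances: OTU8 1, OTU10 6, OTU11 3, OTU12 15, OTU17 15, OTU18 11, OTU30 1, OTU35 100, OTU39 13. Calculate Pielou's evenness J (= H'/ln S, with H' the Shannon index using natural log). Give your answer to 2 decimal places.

Total N = 1+6+3+15+15+11+1+100+13 = 165, so the proportions are 0.0061, 0.0364, 0.0182, 0.0909, 0.0909, 0.0667, 0.0061, 0.6061, 0.0788 (working shown to 4 dp, full precision carried).
H' = −Σ pᵢ ln pᵢ = −((-0.0309) + (-0.1205) + (-0.0729) + (-0.2180) + (-0.2180) + (-0.1805) + (-0.0309) + (-0.3035) + (-0.2002)) = 1.3755.
With S = 9 species, ln S = 2.1972, so J = 1.3755/2.1972 = 0.6260, i.e. 0.63 to 2 decimal places.

0.63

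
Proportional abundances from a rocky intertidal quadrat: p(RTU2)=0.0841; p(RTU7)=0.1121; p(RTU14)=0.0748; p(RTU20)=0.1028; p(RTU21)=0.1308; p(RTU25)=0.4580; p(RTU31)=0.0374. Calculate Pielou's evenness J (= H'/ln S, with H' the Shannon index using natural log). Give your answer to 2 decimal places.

0.84

H' = −Σ pᵢ ln pᵢ = −((-0.2082) + (-0.2453) + (-0.1940) + (-0.2339) + (-0.2661) + (-0.3576) + (-0.1229)) = 1.6279 (working shown to 4 dp, full precision carried).
With S = 7 species, ln S = 1.9459, so J = 1.6279/1.9459 = 0.8366, i.e. 0.84 to 2 decimal places.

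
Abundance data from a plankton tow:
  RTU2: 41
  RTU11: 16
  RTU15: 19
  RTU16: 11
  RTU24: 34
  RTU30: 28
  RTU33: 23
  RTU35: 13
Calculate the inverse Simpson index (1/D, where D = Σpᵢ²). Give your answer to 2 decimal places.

6.77

Total N = 41+16+19+11+34+28+23+13 = 185, so the proportions are 0.221622, 0.086486, 0.102703, 0.059459, 0.183784, 0.151351, 0.124324, 0.07027 (working shown to 6 dp, full precision carried).
D = 0.221622² + 0.086486² + 0.102703² + 0.059459² + 0.183784² + 0.151351² + 0.124324² + 0.07027² = 0.049116 + 0.007480 + 0.010548 + 0.003535 + 0.033776 + 0.022907 + 0.015457 + 0.004938 = 0.147757.
So 1/D = 6.7678, i.e. 6.77 to 2 decimal places.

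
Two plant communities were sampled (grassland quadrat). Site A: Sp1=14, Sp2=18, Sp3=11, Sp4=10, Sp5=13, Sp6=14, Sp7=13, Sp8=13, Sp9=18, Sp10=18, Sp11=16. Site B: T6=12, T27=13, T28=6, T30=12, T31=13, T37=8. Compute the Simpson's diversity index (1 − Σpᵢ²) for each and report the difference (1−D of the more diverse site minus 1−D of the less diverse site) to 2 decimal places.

Site A: N=158, proportions 0.08861, 0.11392, 0.06962, 0.06329, 0.08228, 0.08861, 0.08228, 0.08228, 0.11392, 0.11392, 0.10127, giving 1−D = 0.90594 (working shown to 5 dp, full precision carried).
Site B: N=64, proportions 0.1875, 0.20312, 0.09375, 0.1875, 0.20312, 0.125, giving 1−D = 0.82275.
Difference = |0.90594 − 0.82275| = 0.08319, i.e. 0.08 to 2 decimal places.

0.08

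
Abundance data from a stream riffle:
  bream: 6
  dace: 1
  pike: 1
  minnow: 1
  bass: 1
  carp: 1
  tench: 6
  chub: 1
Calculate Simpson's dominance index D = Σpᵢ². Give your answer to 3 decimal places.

Total N = 6+1+1+1+1+1+6+1 = 18, so the proportions are 0.33333, 0.05556, 0.05556, 0.05556, 0.05556, 0.05556, 0.33333, 0.05556 (working shown to 5 dp, full precision carried).
D = 0.33333² + 0.05556² + 0.05556² + 0.05556² + 0.05556² + 0.05556² + 0.33333² + 0.05556² = 0.11111 + 0.00309 + 0.00309 + 0.00309 + 0.00309 + 0.00309 + 0.11111 + 0.00309 = 0.24074.
To 3 decimal places, D = 0.241.

0.241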